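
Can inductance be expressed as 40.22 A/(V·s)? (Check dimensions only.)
No

inductance has SI base units: kg * m^2 / (A^2 * s^2)
A/(V·s) does NOT reduce to kg * m^2 / (A^2 * s^2); a valid unit for inductance would be e.g. H.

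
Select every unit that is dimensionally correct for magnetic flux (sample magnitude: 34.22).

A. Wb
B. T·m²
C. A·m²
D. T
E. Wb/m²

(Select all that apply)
A, B

magnetic flux has SI base units: kg * m^2 / (A * s^2)

Checking each option against kg * m^2 / (A * s^2):
  A. Wb: ✓ matches
  B. T·m²: ✓ matches
  C. A·m²: ✗ does not match
  D. T: ✗ does not match
  E. Wb/m²: ✗ does not match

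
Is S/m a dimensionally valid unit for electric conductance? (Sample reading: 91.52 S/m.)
No

electric conductance has SI base units: A^2 * s^3 / (kg * m^2)
S/m does NOT reduce to A^2 * s^3 / (kg * m^2); a valid unit for electric conductance would be e.g. S.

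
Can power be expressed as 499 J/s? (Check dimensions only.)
Yes

power has SI base units: kg * m^2 / s^3
J/s reduces to the same SI base units, so it is a valid unit for power.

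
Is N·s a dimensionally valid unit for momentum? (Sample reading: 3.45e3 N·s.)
Yes

momentum has SI base units: kg * m / s
N·s reduces to the same SI base units, so it is a valid unit for momentum.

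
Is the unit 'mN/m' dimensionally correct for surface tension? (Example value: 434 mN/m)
Yes

surface tension has SI base units: kg / s^2
mN/m reduces to the same SI base units, so it is a valid unit for surface tension.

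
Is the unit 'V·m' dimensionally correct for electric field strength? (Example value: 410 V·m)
No

electric field strength has SI base units: kg * m / (A * s^3)
V·m does NOT reduce to kg * m / (A * s^3); a valid unit for electric field strength would be e.g. V/m.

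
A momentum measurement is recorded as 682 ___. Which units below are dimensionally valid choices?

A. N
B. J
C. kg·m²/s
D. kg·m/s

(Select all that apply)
D

momentum has SI base units: kg * m / s

Checking each option against kg * m / s:
  A. N: ✗ does not match
  B. J: ✗ does not match
  C. kg·m²/s: ✗ does not match
  D. kg·m/s: ✓ matches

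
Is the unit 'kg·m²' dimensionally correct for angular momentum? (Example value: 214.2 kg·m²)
No

angular momentum has SI base units: kg * m^2 / s
kg·m² does NOT reduce to kg * m^2 / s; a valid unit for angular momentum would be e.g. kg·m²/s.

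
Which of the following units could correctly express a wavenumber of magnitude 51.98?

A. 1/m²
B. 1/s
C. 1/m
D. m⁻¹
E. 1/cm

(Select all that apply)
C, D, E

wavenumber has SI base units: 1 / m

Checking each option against 1 / m:
  A. 1/m²: ✗ does not match
  B. 1/s: ✗ does not match
  C. 1/m: ✓ matches
  D. m⁻¹: ✓ matches
  E. 1/cm: ✓ matches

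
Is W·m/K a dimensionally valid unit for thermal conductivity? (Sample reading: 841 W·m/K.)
No

thermal conductivity has SI base units: kg * m / (s^3 * K)
W·m/K does NOT reduce to kg * m / (s^3 * K); a valid unit for thermal conductivity would be e.g. W/(m·K).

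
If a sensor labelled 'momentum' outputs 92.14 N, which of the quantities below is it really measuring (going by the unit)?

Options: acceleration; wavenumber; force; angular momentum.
force

momentum should have units dimensionally equivalent to kg * m / s (e.g. kg·m/s).
The given unit 'N' reduces to kg * m / s^2. Of the listed options, that is the dimensionality of force.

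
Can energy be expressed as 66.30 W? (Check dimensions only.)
No

energy has SI base units: kg * m^2 / s^2
W does NOT reduce to kg * m^2 / s^2; a valid unit for energy would be e.g. J.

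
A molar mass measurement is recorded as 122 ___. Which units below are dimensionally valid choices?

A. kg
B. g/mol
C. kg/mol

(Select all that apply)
B, C

molar mass has SI base units: kg / mol

Checking each option against kg / mol:
  A. kg: ✗ does not match
  B. g/mol: ✓ matches
  C. kg/mol: ✓ matches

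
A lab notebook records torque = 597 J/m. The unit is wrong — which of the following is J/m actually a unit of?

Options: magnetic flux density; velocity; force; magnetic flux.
force

torque should have units dimensionally equivalent to kg * m^2 / s^2 (e.g. N·m).
The given unit 'J/m' reduces to kg * m / s^2. Of the listed options, that is the dimensionality of force.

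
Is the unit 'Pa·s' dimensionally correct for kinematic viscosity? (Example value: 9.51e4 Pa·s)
No

kinematic viscosity has SI base units: m^2 / s
Pa·s does NOT reduce to m^2 / s; a valid unit for kinematic viscosity would be e.g. m²/s.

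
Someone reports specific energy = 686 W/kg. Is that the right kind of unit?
No

specific energy has SI base units: m^2 / s^2
W/kg does NOT reduce to m^2 / s^2; a valid unit for specific energy would be e.g. J/kg.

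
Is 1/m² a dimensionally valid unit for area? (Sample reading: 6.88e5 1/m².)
No

area has SI base units: m^2
1/m² does NOT reduce to m^2; a valid unit for area would be e.g. m².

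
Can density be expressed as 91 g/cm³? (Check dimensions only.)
Yes

density has SI base units: kg / m^3
g/cm³ reduces to the same SI base units, so it is a valid unit for density.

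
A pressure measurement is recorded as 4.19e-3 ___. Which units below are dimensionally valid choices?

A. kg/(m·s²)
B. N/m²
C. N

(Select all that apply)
A, B

pressure has SI base units: kg / (m * s^2)

Checking each option against kg / (m * s^2):
  A. kg/(m·s²): ✓ matches
  B. N/m²: ✓ matches
  C. N: ✗ does not match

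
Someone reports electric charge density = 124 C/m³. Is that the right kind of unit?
Yes

electric charge density has SI base units: A * s / m^3
C/m³ reduces to the same SI base units, so it is a valid unit for electric charge density.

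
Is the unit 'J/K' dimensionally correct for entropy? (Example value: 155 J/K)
Yes

entropy has SI base units: kg * m^2 / (s^2 * K)
J/K reduces to the same SI base units, so it is a valid unit for entropy.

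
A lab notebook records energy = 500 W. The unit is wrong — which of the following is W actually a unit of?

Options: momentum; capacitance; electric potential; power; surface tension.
power

energy should have units dimensionally equivalent to kg * m^2 / s^2 (e.g. J).
The given unit 'W' reduces to kg * m^2 / s^3. Of the listed options, that is the dimensionality of power.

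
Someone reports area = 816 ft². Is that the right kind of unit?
Yes

area has SI base units: m^2
ft² reduces to the same SI base units, so it is a valid unit for area.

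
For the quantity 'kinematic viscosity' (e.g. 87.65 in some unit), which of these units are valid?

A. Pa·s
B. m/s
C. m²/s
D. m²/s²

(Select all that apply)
C

kinematic viscosity has SI base units: m^2 / s

Checking each option against m^2 / s:
  A. Pa·s: ✗ does not match
  B. m/s: ✗ does not match
  C. m²/s: ✓ matches
  D. m²/s²: ✗ does not match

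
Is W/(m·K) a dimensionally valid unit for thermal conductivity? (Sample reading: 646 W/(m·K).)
Yes

thermal conductivity has SI base units: kg * m / (s^3 * K)
W/(m·K) reduces to the same SI base units, so it is a valid unit for thermal conductivity.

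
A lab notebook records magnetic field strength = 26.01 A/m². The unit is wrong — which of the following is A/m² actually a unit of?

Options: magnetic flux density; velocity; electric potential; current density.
current density

magnetic field strength should have units dimensionally equivalent to A / m (e.g. A/m).
The given unit 'A/m²' reduces to A / m^2. Of the listed options, that is the dimensionality of current density.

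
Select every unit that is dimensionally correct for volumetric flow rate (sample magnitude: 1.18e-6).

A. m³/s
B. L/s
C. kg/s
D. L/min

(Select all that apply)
A, B, D

volumetric flow rate has SI base units: m^3 / s

Checking each option against m^3 / s:
  A. m³/s: ✓ matches
  B. L/s: ✓ matches
  C. kg/s: ✗ does not match
  D. L/min: ✓ matches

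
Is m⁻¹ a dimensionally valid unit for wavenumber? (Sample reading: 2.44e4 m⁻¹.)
Yes

wavenumber has SI base units: 1 / m
m⁻¹ reduces to the same SI base units, so it is a valid unit for wavenumber.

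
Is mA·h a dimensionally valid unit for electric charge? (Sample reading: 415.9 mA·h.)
Yes

electric charge has SI base units: A * s
mA·h reduces to the same SI base units, so it is a valid unit for electric charge.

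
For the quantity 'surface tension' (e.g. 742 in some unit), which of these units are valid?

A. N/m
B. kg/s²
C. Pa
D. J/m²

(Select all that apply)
A, B, D

surface tension has SI base units: kg / s^2

Checking each option against kg / s^2:
  A. N/m: ✓ matches
  B. kg/s²: ✓ matches
  C. Pa: ✗ does not match
  D. J/m²: ✓ matches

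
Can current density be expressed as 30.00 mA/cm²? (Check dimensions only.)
Yes

current density has SI base units: A / m^2
mA/cm² reduces to the same SI base units, so it is a valid unit for current density.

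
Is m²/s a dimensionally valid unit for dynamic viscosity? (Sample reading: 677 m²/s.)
No

dynamic viscosity has SI base units: kg / (m * s)
m²/s does NOT reduce to kg / (m * s); a valid unit for dynamic viscosity would be e.g. Pa·s.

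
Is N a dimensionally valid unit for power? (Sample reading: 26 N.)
No

power has SI base units: kg * m^2 / s^3
N does NOT reduce to kg * m^2 / s^3; a valid unit for power would be e.g. W.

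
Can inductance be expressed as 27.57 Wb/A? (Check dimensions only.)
Yes

inductance has SI base units: kg * m^2 / (A^2 * s^2)
Wb/A reduces to the same SI base units, so it is a valid unit for inductance.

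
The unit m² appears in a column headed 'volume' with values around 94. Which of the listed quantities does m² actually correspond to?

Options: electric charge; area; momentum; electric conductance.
area

volume should have units dimensionally equivalent to m^3 (e.g. m³).
The given unit 'm²' reduces to m^2. Of the listed options, that is the dimensionality of area.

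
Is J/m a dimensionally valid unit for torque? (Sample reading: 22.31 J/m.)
No

torque has SI base units: kg * m^2 / s^2
J/m does NOT reduce to kg * m^2 / s^2; a valid unit for torque would be e.g. N·m.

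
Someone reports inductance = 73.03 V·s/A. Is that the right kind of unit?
Yes

inductance has SI base units: kg * m^2 / (A^2 * s^2)
V·s/A reduces to the same SI base units, so it is a valid unit for inductance.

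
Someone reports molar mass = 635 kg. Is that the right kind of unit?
No

molar mass has SI base units: kg / mol
kg does NOT reduce to kg / mol; a valid unit for molar mass would be e.g. kg/mol.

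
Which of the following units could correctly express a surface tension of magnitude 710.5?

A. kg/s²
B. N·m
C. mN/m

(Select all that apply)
A, C

surface tension has SI base units: kg / s^2

Checking each option against kg / s^2:
  A. kg/s²: ✓ matches
  B. N·m: ✗ does not match
  C. mN/m: ✓ matches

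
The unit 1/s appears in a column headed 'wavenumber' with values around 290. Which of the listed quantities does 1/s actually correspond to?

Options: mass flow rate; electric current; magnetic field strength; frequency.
frequency

wavenumber should have units dimensionally equivalent to 1 / m (e.g. 1/m).
The given unit '1/s' reduces to 1 / s. Of the listed options, that is the dimensionality of frequency.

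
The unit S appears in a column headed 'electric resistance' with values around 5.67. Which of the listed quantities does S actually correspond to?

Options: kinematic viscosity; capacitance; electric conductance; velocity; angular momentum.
electric conductance

electric resistance should have units dimensionally equivalent to kg * m^2 / (A^2 * s^3) (e.g. Ω).
The given unit 'S' reduces to A^2 * s^3 / (kg * m^2). Of the listed options, that is the dimensionality of electric conductance.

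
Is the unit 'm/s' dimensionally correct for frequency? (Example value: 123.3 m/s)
No

frequency has SI base units: 1 / s
m/s does NOT reduce to 1 / s; a valid unit for frequency would be e.g. Hz.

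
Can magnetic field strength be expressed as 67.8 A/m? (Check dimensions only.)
Yes

magnetic field strength has SI base units: A / m
A/m reduces to the same SI base units, so it is a valid unit for magnetic field strength.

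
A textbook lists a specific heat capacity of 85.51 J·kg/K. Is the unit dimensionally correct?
No

specific heat capacity has SI base units: m^2 / (s^2 * K)
J·kg/K does NOT reduce to m^2 / (s^2 * K); a valid unit for specific heat capacity would be e.g. J/(kg·K).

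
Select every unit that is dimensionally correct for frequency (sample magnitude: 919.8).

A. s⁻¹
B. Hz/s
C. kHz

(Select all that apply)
A, C

frequency has SI base units: 1 / s

Checking each option against 1 / s:
  A. s⁻¹: ✓ matches
  B. Hz/s: ✗ does not match
  C. kHz: ✓ matches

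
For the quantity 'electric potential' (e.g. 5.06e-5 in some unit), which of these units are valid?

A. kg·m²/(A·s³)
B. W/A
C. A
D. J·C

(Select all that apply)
A, B

electric potential has SI base units: kg * m^2 / (A * s^3)

Checking each option against kg * m^2 / (A * s^3):
  A. kg·m²/(A·s³): ✓ matches
  B. W/A: ✓ matches
  C. A: ✗ does not match
  D. J·C: ✗ does not match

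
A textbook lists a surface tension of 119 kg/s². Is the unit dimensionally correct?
Yes

surface tension has SI base units: kg / s^2
kg/s² reduces to the same SI base units, so it is a valid unit for surface tension.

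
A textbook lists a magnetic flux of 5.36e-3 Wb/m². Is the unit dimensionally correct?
No

magnetic flux has SI base units: kg * m^2 / (A * s^2)
Wb/m² does NOT reduce to kg * m^2 / (A * s^2); a valid unit for magnetic flux would be e.g. Wb.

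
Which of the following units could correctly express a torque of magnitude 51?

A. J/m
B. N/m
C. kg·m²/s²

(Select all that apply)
C

torque has SI base units: kg * m^2 / s^2

Checking each option against kg * m^2 / s^2:
  A. J/m: ✗ does not match
  B. N/m: ✗ does not match
  C. kg·m²/s²: ✓ matches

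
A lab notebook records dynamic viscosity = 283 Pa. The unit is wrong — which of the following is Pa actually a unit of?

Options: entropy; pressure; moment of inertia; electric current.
pressure

dynamic viscosity should have units dimensionally equivalent to kg / (m * s) (e.g. Pa·s).
The given unit 'Pa' reduces to kg / (m * s^2). Of the listed options, that is the dimensionality of pressure.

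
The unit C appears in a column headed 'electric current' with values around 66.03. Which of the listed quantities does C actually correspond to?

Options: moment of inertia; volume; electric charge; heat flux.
electric charge

electric current should have units dimensionally equivalent to A (e.g. A).
The given unit 'C' reduces to A * s. Of the listed options, that is the dimensionality of electric charge.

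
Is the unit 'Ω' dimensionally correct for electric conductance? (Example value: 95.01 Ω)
No

electric conductance has SI base units: A^2 * s^3 / (kg * m^2)
Ω does NOT reduce to A^2 * s^3 / (kg * m^2); a valid unit for electric conductance would be e.g. S.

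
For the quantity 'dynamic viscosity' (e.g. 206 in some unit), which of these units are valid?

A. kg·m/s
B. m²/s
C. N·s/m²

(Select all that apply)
C

dynamic viscosity has SI base units: kg / (m * s)

Checking each option against kg / (m * s):
  A. kg·m/s: ✗ does not match
  B. m²/s: ✗ does not match
  C. N·s/m²: ✓ matches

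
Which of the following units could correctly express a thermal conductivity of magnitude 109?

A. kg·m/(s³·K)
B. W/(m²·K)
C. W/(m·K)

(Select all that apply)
A, C

thermal conductivity has SI base units: kg * m / (s^3 * K)

Checking each option against kg * m / (s^3 * K):
  A. kg·m/(s³·K): ✓ matches
  B. W/(m²·K): ✗ does not match
  C. W/(m·K): ✓ matches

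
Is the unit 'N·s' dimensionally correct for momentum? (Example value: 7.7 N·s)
Yes

momentum has SI base units: kg * m / s
N·s reduces to the same SI base units, so it is a valid unit for momentum.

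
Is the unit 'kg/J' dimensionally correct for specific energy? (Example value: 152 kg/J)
No

specific energy has SI base units: m^2 / s^2
kg/J does NOT reduce to m^2 / s^2; a valid unit for specific energy would be e.g. J/kg.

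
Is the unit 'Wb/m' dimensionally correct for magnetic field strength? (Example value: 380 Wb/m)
No

magnetic field strength has SI base units: A / m
Wb/m does NOT reduce to A / m; a valid unit for magnetic field strength would be e.g. A/m.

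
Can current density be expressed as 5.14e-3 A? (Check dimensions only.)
No

current density has SI base units: A / m^2
A does NOT reduce to A / m^2; a valid unit for current density would be e.g. A/m².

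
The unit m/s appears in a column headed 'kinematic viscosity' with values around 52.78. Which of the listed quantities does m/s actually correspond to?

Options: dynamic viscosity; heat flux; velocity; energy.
velocity

kinematic viscosity should have units dimensionally equivalent to m^2 / s (e.g. m²/s).
The given unit 'm/s' reduces to m / s. Of the listed options, that is the dimensionality of velocity.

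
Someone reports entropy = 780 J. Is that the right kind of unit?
No

entropy has SI base units: kg * m^2 / (s^2 * K)
J does NOT reduce to kg * m^2 / (s^2 * K); a valid unit for entropy would be e.g. J/K.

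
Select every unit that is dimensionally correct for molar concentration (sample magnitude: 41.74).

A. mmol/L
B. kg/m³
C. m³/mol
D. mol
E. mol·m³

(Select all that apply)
A

molar concentration has SI base units: mol / m^3

Checking each option against mol / m^3:
  A. mmol/L: ✓ matches
  B. kg/m³: ✗ does not match
  C. m³/mol: ✗ does not match
  D. mol: ✗ does not match
  E. mol·m³: ✗ does not match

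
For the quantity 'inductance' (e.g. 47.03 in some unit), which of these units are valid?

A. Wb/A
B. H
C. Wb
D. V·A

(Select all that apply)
A, B

inductance has SI base units: kg * m^2 / (A^2 * s^2)

Checking each option against kg * m^2 / (A^2 * s^2):
  A. Wb/A: ✓ matches
  B. H: ✓ matches
  C. Wb: ✗ does not match
  D. V·A: ✗ does not match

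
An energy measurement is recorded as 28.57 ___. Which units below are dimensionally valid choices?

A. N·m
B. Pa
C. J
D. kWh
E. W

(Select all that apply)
A, C, D

energy has SI base units: kg * m^2 / s^2

Checking each option against kg * m^2 / s^2:
  A. N·m: ✓ matches
  B. Pa: ✗ does not match
  C. J: ✓ matches
  D. kWh: ✓ matches
  E. W: ✗ does not match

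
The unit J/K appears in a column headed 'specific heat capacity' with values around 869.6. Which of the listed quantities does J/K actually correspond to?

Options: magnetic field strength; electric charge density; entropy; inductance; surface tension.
entropy

specific heat capacity should have units dimensionally equivalent to m^2 / (s^2 * K) (e.g. J/(kg·K)).
The given unit 'J/K' reduces to kg * m^2 / (s^2 * K). Of the listed options, that is the dimensionality of entropy.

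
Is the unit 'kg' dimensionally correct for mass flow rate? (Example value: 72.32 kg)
No

mass flow rate has SI base units: kg / s
kg does NOT reduce to kg / s; a valid unit for mass flow rate would be e.g. kg/s.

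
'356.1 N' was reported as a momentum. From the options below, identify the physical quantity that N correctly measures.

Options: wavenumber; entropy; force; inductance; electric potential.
force

momentum should have units dimensionally equivalent to kg * m / s (e.g. kg·m/s).
The given unit 'N' reduces to kg * m / s^2. Of the listed options, that is the dimensionality of force.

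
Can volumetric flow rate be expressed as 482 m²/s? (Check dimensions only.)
No

volumetric flow rate has SI base units: m^3 / s
m²/s does NOT reduce to m^3 / s; a valid unit for volumetric flow rate would be e.g. m³/s.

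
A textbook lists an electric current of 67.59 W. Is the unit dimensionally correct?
No

electric current has SI base units: A
W does NOT reduce to A; a valid unit for electric current would be e.g. A.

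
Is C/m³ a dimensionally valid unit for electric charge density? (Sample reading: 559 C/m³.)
Yes

electric charge density has SI base units: A * s / m^3
C/m³ reduces to the same SI base units, so it is a valid unit for electric charge density.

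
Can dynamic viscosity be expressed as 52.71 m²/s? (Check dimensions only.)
No

dynamic viscosity has SI base units: kg / (m * s)
m²/s does NOT reduce to kg / (m * s); a valid unit for dynamic viscosity would be e.g. Pa·s.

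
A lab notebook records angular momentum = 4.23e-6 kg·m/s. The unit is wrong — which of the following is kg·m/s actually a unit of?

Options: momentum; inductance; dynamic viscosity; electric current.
momentum

angular momentum should have units dimensionally equivalent to kg * m^2 / s (e.g. kg·m²/s).
The given unit 'kg·m/s' reduces to kg * m / s. Of the listed options, that is the dimensionality of momentum.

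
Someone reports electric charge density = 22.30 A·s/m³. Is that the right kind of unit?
Yes

electric charge density has SI base units: A * s / m^3
A·s/m³ reduces to the same SI base units, so it is a valid unit for electric charge density.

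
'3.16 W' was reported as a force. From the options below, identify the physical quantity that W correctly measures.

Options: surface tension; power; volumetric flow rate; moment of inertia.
power

force should have units dimensionally equivalent to kg * m / s^2 (e.g. N).
The given unit 'W' reduces to kg * m^2 / s^3. Of the listed options, that is the dimensionality of power.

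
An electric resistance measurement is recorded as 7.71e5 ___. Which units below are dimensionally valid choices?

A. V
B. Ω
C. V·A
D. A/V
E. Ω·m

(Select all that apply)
B

electric resistance has SI base units: kg * m^2 / (A^2 * s^3)

Checking each option against kg * m^2 / (A^2 * s^3):
  A. V: ✗ does not match
  B. Ω: ✓ matches
  C. V·A: ✗ does not match
  D. A/V: ✗ does not match
  E. Ω·m: ✗ does not match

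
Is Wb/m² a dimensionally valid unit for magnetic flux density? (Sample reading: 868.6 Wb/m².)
Yes

magnetic flux density has SI base units: kg / (A * s^2)
Wb/m² reduces to the same SI base units, so it is a valid unit for magnetic flux density.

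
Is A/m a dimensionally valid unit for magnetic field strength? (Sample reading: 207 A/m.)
Yes

magnetic field strength has SI base units: A / m
A/m reduces to the same SI base units, so it is a valid unit for magnetic field strength.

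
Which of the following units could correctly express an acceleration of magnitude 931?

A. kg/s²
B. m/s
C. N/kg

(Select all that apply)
C

acceleration has SI base units: m / s^2

Checking each option against m / s^2:
  A. kg/s²: ✗ does not match
  B. m/s: ✗ does not match
  C. N/kg: ✓ matches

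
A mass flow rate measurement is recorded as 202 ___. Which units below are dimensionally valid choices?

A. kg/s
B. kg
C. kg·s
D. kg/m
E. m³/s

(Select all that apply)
A

mass flow rate has SI base units: kg / s

Checking each option against kg / s:
  A. kg/s: ✓ matches
  B. kg: ✗ does not match
  C. kg·s: ✗ does not match
  D. kg/m: ✗ does not match
  E. m³/s: ✗ does not match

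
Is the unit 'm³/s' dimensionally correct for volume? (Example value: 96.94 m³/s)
No

volume has SI base units: m^3
m³/s does NOT reduce to m^3; a valid unit for volume would be e.g. m³.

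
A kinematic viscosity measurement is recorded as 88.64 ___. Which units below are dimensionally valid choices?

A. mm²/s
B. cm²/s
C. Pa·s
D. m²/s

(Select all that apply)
A, B, D

kinematic viscosity has SI base units: m^2 / s

Checking each option against m^2 / s:
  A. mm²/s: ✓ matches
  B. cm²/s: ✓ matches
  C. Pa·s: ✗ does not match
  D. m²/s: ✓ matches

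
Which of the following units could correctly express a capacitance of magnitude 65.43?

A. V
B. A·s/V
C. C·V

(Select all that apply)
B

capacitance has SI base units: A^2 * s^4 / (kg * m^2)

Checking each option against A^2 * s^4 / (kg * m^2):
  A. V: ✗ does not match
  B. A·s/V: ✓ matches
  C. C·V: ✗ does not match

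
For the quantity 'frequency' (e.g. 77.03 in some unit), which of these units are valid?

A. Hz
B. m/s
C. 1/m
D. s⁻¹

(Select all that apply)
A, D

frequency has SI base units: 1 / s

Checking each option against 1 / s:
  A. Hz: ✓ matches
  B. m/s: ✗ does not match
  C. 1/m: ✗ does not match
  D. s⁻¹: ✓ matches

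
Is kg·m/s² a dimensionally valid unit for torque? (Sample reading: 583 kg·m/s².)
No

torque has SI base units: kg * m^2 / s^2
kg·m/s² does NOT reduce to kg * m^2 / s^2; a valid unit for torque would be e.g. N·m.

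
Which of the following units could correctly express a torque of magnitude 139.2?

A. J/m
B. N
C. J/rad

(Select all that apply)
C

torque has SI base units: kg * m^2 / s^2

Checking each option against kg * m^2 / s^2:
  A. J/m: ✗ does not match
  B. N: ✗ does not match
  C. J/rad: ✓ matches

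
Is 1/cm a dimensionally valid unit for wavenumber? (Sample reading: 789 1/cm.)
Yes

wavenumber has SI base units: 1 / m
1/cm reduces to the same SI base units, so it is a valid unit for wavenumber.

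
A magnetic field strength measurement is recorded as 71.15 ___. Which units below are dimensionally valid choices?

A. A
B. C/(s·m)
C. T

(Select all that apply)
B

magnetic field strength has SI base units: A / m

Checking each option against A / m:
  A. A: ✗ does not match
  B. C/(s·m): ✓ matches
  C. T: ✗ does not match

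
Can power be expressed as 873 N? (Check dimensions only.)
No

power has SI base units: kg * m^2 / s^3
N does NOT reduce to kg * m^2 / s^3; a valid unit for power would be e.g. W.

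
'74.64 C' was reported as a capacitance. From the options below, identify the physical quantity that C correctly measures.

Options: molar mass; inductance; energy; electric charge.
electric charge

capacitance should have units dimensionally equivalent to A^2 * s^4 / (kg * m^2) (e.g. F).
The given unit 'C' reduces to A * s. Of the listed options, that is the dimensionality of electric charge.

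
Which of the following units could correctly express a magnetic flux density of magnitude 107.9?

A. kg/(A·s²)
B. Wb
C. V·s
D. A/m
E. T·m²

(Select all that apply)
A

magnetic flux density has SI base units: kg / (A * s^2)

Checking each option against kg / (A * s^2):
  A. kg/(A·s²): ✓ matches
  B. Wb: ✗ does not match
  C. V·s: ✗ does not match
  D. A/m: ✗ does not match
  E. T·m²: ✗ does not match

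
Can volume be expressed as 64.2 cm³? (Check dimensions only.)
Yes

volume has SI base units: m^3
cm³ reduces to the same SI base units, so it is a valid unit for volume.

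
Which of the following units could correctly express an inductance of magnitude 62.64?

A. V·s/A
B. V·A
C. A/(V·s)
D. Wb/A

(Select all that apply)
A, D

inductance has SI base units: kg * m^2 / (A^2 * s^2)

Checking each option against kg * m^2 / (A^2 * s^2):
  A. V·s/A: ✓ matches
  B. V·A: ✗ does not match
  C. A/(V·s): ✗ does not match
  D. Wb/A: ✓ matches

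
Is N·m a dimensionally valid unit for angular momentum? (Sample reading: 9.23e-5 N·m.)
No

angular momentum has SI base units: kg * m^2 / s
N·m does NOT reduce to kg * m^2 / s; a valid unit for angular momentum would be e.g. kg·m²/s.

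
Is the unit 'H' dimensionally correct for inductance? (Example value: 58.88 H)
Yes

inductance has SI base units: kg * m^2 / (A^2 * s^2)
H reduces to the same SI base units, so it is a valid unit for inductance.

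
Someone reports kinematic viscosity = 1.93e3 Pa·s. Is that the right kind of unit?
No

kinematic viscosity has SI base units: m^2 / s
Pa·s does NOT reduce to m^2 / s; a valid unit for kinematic viscosity would be e.g. m²/s.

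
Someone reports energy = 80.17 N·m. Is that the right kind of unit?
Yes

energy has SI base units: kg * m^2 / s^2
N·m reduces to the same SI base units, so it is a valid unit for energy.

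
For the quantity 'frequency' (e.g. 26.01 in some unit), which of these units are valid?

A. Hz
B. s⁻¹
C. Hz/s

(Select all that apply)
A, B

frequency has SI base units: 1 / s

Checking each option against 1 / s:
  A. Hz: ✓ matches
  B. s⁻¹: ✓ matches
  C. Hz/s: ✗ does not match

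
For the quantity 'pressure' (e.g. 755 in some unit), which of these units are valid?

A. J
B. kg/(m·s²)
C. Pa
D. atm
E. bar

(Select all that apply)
B, C, D, E

pressure has SI base units: kg / (m * s^2)

Checking each option against kg / (m * s^2):
  A. J: ✗ does not match
  B. kg/(m·s²): ✓ matches
  C. Pa: ✓ matches
  D. atm: ✓ matches
  E. bar: ✓ matches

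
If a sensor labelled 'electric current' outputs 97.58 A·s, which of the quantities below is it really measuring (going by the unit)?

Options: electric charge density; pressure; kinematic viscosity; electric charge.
electric charge

electric current should have units dimensionally equivalent to A (e.g. A).
The given unit 'A·s' reduces to A * s. Of the listed options, that is the dimensionality of electric charge.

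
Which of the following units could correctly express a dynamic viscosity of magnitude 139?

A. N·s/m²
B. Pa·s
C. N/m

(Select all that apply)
A, B

dynamic viscosity has SI base units: kg / (m * s)

Checking each option against kg / (m * s):
  A. N·s/m²: ✓ matches
  B. Pa·s: ✓ matches
  C. N/m: ✗ does not match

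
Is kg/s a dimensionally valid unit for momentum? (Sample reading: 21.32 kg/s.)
No

momentum has SI base units: kg * m / s
kg/s does NOT reduce to kg * m / s; a valid unit for momentum would be e.g. kg·m/s.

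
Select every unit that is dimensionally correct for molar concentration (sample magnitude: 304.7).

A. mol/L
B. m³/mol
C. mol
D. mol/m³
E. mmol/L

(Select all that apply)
A, D, E

molar concentration has SI base units: mol / m^3

Checking each option against mol / m^3:
  A. mol/L: ✓ matches
  B. m³/mol: ✗ does not match
  C. mol: ✗ does not match
  D. mol/m³: ✓ matches
  E. mmol/L: ✓ matches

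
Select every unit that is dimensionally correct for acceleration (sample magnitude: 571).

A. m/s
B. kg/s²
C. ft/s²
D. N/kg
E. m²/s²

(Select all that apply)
C, D

acceleration has SI base units: m / s^2

Checking each option against m / s^2:
  A. m/s: ✗ does not match
  B. kg/s²: ✗ does not match
  C. ft/s²: ✓ matches
  D. N/kg: ✓ matches
  E. m²/s²: ✗ does not match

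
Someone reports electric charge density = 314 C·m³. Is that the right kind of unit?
No

electric charge density has SI base units: A * s / m^3
C·m³ does NOT reduce to A * s / m^3; a valid unit for electric charge density would be e.g. C/m³.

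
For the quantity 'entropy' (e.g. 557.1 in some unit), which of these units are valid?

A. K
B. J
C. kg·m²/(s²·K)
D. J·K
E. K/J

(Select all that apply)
C

entropy has SI base units: kg * m^2 / (s^2 * K)

Checking each option against kg * m^2 / (s^2 * K):
  A. K: ✗ does not match
  B. J: ✗ does not match
  C. kg·m²/(s²·K): ✓ matches
  D. J·K: ✗ does not match
  E. K/J: ✗ does not match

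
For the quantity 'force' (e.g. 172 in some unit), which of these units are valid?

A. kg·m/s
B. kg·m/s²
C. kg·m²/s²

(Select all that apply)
B

force has SI base units: kg * m / s^2

Checking each option against kg * m / s^2:
  A. kg·m/s: ✗ does not match
  B. kg·m/s²: ✓ matches
  C. kg·m²/s²: ✗ does not match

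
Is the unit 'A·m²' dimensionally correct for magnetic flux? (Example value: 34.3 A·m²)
No

magnetic flux has SI base units: kg * m^2 / (A * s^2)
A·m² does NOT reduce to kg * m^2 / (A * s^2); a valid unit for magnetic flux would be e.g. Wb.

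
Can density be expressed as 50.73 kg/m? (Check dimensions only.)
No

density has SI base units: kg / m^3
kg/m does NOT reduce to kg / m^3; a valid unit for density would be e.g. kg/m³.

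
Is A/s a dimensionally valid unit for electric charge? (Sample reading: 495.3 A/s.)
No

electric charge has SI base units: A * s
A/s does NOT reduce to A * s; a valid unit for electric charge would be e.g. C.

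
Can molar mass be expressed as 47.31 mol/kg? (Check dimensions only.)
No

molar mass has SI base units: kg / mol
mol/kg does NOT reduce to kg / mol; a valid unit for molar mass would be e.g. kg/mol.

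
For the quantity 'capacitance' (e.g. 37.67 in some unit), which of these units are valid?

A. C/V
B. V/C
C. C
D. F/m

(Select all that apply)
A

capacitance has SI base units: A^2 * s^4 / (kg * m^2)

Checking each option against A^2 * s^4 / (kg * m^2):
  A. C/V: ✓ matches
  B. V/C: ✗ does not match
  C. C: ✗ does not match
  D. F/m: ✗ does not match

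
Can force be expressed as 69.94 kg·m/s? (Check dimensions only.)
No

force has SI base units: kg * m / s^2
kg·m/s does NOT reduce to kg * m / s^2; a valid unit for force would be e.g. N.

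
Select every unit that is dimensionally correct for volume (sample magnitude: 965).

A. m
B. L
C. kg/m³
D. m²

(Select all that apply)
B

volume has SI base units: m^3

Checking each option against m^3:
  A. m: ✗ does not match
  B. L: ✓ matches
  C. kg/m³: ✗ does not match
  D. m²: ✗ does not match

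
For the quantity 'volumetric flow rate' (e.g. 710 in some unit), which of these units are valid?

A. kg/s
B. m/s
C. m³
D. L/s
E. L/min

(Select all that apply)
D, E

volumetric flow rate has SI base units: m^3 / s

Checking each option against m^3 / s:
  A. kg/s: ✗ does not match
  B. m/s: ✗ does not match
  C. m³: ✗ does not match
  D. L/s: ✓ matches
  E. L/min: ✓ matches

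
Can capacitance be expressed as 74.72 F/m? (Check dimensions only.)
No

capacitance has SI base units: A^2 * s^4 / (kg * m^2)
F/m does NOT reduce to A^2 * s^4 / (kg * m^2); a valid unit for capacitance would be e.g. F.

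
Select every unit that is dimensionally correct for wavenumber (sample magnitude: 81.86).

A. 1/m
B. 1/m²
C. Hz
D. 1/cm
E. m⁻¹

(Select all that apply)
A, D, E

wavenumber has SI base units: 1 / m

Checking each option against 1 / m:
  A. 1/m: ✓ matches
  B. 1/m²: ✗ does not match
  C. Hz: ✗ does not match
  D. 1/cm: ✓ matches
  E. m⁻¹: ✓ matches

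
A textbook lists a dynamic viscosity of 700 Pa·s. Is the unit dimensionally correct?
Yes

dynamic viscosity has SI base units: kg / (m * s)
Pa·s reduces to the same SI base units, so it is a valid unit for dynamic viscosity.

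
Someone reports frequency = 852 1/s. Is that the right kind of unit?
Yes

frequency has SI base units: 1 / s
1/s reduces to the same SI base units, so it is a valid unit for frequency.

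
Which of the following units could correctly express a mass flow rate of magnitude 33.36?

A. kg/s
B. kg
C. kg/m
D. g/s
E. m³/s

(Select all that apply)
A, D

mass flow rate has SI base units: kg / s

Checking each option against kg / s:
  A. kg/s: ✓ matches
  B. kg: ✗ does not match
  C. kg/m: ✗ does not match
  D. g/s: ✓ matches
  E. m³/s: ✗ does not match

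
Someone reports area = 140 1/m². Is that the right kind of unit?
No

area has SI base units: m^2
1/m² does NOT reduce to m^2; a valid unit for area would be e.g. m².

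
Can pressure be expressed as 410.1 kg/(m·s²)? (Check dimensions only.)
Yes

pressure has SI base units: kg / (m * s^2)
kg/(m·s²) reduces to the same SI base units, so it is a valid unit for pressure.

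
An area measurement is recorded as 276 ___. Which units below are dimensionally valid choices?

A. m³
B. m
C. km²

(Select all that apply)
C

area has SI base units: m^2

Checking each option against m^2:
  A. m³: ✗ does not match
  B. m: ✗ does not match
  C. km²: ✓ matches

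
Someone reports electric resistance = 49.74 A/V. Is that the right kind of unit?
No

electric resistance has SI base units: kg * m^2 / (A^2 * s^3)
A/V does NOT reduce to kg * m^2 / (A^2 * s^3); a valid unit for electric resistance would be e.g. Ω.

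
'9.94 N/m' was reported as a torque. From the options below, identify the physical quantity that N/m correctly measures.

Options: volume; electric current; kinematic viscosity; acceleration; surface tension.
surface tension

torque should have units dimensionally equivalent to kg * m^2 / s^2 (e.g. N·m).
The given unit 'N/m' reduces to kg / s^2. Of the listed options, that is the dimensionality of surface tension.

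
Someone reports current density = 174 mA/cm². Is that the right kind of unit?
Yes

current density has SI base units: A / m^2
mA/cm² reduces to the same SI base units, so it is a valid unit for current density.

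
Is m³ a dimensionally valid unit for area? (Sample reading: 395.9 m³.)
No

area has SI base units: m^2
m³ does NOT reduce to m^2; a valid unit for area would be e.g. m².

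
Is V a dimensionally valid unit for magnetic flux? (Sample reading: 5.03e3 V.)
No

magnetic flux has SI base units: kg * m^2 / (A * s^2)
V does NOT reduce to kg * m^2 / (A * s^2); a valid unit for magnetic flux would be e.g. Wb.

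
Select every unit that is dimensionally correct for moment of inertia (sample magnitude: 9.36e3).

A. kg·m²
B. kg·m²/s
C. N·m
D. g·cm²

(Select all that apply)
A, D

moment of inertia has SI base units: kg * m^2

Checking each option against kg * m^2:
  A. kg·m²: ✓ matches
  B. kg·m²/s: ✗ does not match
  C. N·m: ✗ does not match
  D. g·cm²: ✓ matches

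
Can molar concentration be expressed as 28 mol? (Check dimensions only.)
No

molar concentration has SI base units: mol / m^3
mol does NOT reduce to mol / m^3; a valid unit for molar concentration would be e.g. mol/m³.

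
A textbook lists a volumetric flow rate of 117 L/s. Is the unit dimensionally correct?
Yes

volumetric flow rate has SI base units: m^3 / s
L/s reduces to the same SI base units, so it is a valid unit for volumetric flow rate.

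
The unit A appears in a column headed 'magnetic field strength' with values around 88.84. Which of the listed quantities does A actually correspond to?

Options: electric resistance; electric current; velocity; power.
electric current

magnetic field strength should have units dimensionally equivalent to A / m (e.g. A/m).
The given unit 'A' reduces to A. Of the listed options, that is the dimensionality of electric current.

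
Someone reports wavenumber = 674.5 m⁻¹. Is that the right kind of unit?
Yes

wavenumber has SI base units: 1 / m
m⁻¹ reduces to the same SI base units, so it is a valid unit for wavenumber.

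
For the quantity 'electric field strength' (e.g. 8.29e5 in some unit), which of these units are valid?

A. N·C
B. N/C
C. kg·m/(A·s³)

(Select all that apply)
B, C

electric field strength has SI base units: kg * m / (A * s^3)

Checking each option against kg * m / (A * s^3):
  A. N·C: ✗ does not match
  B. N/C: ✓ matches
  C. kg·m/(A·s³): ✓ matches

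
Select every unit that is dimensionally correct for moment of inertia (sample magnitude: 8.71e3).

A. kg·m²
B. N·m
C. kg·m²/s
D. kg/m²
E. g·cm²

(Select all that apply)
A, E

moment of inertia has SI base units: kg * m^2

Checking each option against kg * m^2:
  A. kg·m²: ✓ matches
  B. N·m: ✗ does not match
  C. kg·m²/s: ✗ does not match
  D. kg/m²: ✗ does not match
  E. g·cm²: ✓ matches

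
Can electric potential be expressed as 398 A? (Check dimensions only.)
No

electric potential has SI base units: kg * m^2 / (A * s^3)
A does NOT reduce to kg * m^2 / (A * s^3); a valid unit for electric potential would be e.g. V.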